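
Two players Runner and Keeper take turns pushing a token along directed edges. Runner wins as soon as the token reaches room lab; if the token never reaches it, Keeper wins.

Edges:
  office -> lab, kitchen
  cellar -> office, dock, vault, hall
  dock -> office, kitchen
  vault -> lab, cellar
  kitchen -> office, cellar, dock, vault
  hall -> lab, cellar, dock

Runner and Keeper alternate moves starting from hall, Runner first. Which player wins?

Runner

Track states (vertex, player-to-move).
A0 = {(lab,Runner), (lab,Keeper)}
A1: add {(office,Runner), (vault,Runner), (hall,Runner)}.
(hall,Runner) ∈ A1 ⇒ Runner forces the target.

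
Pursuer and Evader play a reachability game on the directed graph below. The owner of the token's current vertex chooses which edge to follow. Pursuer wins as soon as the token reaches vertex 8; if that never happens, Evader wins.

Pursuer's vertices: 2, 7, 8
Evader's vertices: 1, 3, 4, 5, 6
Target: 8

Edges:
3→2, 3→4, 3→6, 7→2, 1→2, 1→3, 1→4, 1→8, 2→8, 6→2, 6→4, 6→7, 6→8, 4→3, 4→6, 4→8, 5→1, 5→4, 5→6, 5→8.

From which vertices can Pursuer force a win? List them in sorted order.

2, 7, 8

A0 = {8}
A1: add {2} — 2 (Pursuer) has 2→8.
A2: add {7} — 7 (Pursuer) has 7→2.
A3 = A2; e.g. 1 (Evader) can still go to 3. Fixed point.
Pursuer's winning region = {2, 7, 8}.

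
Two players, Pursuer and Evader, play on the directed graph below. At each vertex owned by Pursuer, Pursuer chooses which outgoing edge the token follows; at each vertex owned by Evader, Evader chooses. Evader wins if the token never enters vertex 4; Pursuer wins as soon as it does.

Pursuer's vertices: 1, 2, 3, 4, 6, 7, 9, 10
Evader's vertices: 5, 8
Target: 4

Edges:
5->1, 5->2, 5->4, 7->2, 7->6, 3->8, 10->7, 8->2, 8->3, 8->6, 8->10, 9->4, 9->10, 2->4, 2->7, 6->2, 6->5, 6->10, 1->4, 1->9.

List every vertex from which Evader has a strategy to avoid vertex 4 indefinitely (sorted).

A0 = {4}
A1: add {1, 2, 9} — 1 (Pursuer) has 1→4; 2 (Pursuer) has 2→4; 9 (Pursuer) has 9→4.
A2: add {5, 6, 7} — 5 (Evader): all of {1, 2, 4} already in; 6 (Pursuer) has 6→2; 7 (Pursuer) has 7→2.
A3: add {10} — 10 (Pursuer) has 10→7.
A4 = A3; e.g. 3 (Pursuer) has no edge into A3. Fixed point.
Pursuer's attractor = {1, 2, 4, 5, 6, 7, 9, 10}; Evader avoids the target exactly from the complement.

3, 8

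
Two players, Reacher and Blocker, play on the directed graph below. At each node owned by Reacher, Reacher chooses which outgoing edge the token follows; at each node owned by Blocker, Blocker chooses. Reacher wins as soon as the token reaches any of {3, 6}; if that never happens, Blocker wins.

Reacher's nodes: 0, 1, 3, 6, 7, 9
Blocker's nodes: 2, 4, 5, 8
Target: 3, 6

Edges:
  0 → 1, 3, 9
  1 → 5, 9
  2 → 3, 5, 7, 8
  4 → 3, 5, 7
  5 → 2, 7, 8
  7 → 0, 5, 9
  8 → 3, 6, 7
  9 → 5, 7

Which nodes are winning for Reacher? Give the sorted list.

A0 = {3, 6}
A1: add {0} — 0 (Reacher) has 0→3.
A2: add {7} — 7 (Reacher) has 7→0.
A3: add {8, 9} — 8 (Blocker): all of {3, 6, 7} already in; 9 (Reacher) has 9→7.
A4: add {1} — 1 (Reacher) has 1→9.
A5 = A4; e.g. 2 (Blocker) can still go to 5. Fixed point.
Reacher's winning region = {0, 1, 3, 6, 7, 8, 9}.

0, 1, 3, 6, 7, 8, 9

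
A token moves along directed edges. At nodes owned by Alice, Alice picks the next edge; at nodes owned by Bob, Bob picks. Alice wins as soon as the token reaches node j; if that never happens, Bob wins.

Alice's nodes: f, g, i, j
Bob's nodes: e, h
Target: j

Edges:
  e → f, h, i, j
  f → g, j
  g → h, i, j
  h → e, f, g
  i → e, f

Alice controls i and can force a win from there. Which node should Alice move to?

f

A0 = {j}
A1: add {f, g} — f (Alice) has f→j; g (Alice) has g→j.
A2: add {i} — i (Alice) has i→f.
A3 = A2; e.g. e (Bob) can still go to h. Fixed point.
From i, successor f is in the attractor (rank 1); the other successor e is not.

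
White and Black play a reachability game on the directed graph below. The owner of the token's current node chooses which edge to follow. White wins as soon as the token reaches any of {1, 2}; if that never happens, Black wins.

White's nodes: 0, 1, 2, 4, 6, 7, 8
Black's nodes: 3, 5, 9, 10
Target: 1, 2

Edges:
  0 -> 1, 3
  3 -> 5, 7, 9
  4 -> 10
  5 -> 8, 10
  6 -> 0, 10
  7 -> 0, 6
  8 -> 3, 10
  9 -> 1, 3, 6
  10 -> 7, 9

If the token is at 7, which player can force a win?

A0 = {1, 2}
A1: add {0} — 0 (White) has 0→1.
A2: add {6, 7} — 6 (White) has 6→0; 7 (White) has 7→0.
A3 = A2; e.g. 3 (Black) can still go to 5. Fixed point.
7 ∈ A2, so White can force the target.

White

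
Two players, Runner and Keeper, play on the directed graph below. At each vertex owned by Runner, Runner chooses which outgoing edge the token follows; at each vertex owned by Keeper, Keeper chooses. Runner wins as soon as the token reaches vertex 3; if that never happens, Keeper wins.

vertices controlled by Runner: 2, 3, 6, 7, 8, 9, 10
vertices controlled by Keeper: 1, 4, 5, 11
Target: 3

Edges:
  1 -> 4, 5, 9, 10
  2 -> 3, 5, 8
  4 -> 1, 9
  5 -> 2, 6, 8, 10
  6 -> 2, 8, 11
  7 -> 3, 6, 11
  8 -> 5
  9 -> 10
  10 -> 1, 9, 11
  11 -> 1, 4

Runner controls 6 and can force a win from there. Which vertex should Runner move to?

2

A0 = {3}
A1: add {2, 7} — 2 (Runner) has 2→3; 7 (Runner) has 7→3.
A2: add {6} — 6 (Runner) has 6→2.
A3 = A2; e.g. 1 (Keeper) can still go to 4. Fixed point.
From 6, successor 2 is in the attractor (rank 1); the other successors 8, 11 are not.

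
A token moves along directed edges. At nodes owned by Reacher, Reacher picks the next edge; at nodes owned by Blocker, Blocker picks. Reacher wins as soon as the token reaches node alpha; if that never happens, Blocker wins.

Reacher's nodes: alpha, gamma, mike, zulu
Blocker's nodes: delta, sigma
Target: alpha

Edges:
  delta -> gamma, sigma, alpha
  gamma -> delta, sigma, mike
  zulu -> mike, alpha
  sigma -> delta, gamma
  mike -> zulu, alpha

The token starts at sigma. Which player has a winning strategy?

A0 = {alpha}
A1: add {mike, zulu} — zulu (Reacher) has zulu→alpha; mike (Reacher) has mike→alpha.
A2: add {gamma} — gamma (Reacher) has gamma→mike.
A3 = A2; e.g. delta (Blocker) can still go to sigma. Fixed point.
sigma never enters the attractor, so Blocker can avoid the target forever.

Blocker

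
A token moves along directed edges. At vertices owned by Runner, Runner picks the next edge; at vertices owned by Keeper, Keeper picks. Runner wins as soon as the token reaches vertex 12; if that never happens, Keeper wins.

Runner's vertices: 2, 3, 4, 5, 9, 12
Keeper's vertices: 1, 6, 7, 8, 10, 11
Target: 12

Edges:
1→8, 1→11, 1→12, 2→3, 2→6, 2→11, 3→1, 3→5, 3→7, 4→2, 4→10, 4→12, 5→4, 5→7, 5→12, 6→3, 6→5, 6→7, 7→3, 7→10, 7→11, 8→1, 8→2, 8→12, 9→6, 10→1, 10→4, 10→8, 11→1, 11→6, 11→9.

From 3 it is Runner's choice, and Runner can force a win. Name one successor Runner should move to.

A0 = {12}
A1: add {4, 5} — 4 (Runner) has 4→12; 5 (Runner) has 5→12.
A2: add {3} — 3 (Runner) has 3→5.
A3: add {2} — 2 (Runner) has 2→3.
A4 = A3; e.g. 1 (Keeper) can still go to 8. Fixed point.
From 3, successor 5 is in the attractor (rank 1); the other successors 1, 7 are not.

5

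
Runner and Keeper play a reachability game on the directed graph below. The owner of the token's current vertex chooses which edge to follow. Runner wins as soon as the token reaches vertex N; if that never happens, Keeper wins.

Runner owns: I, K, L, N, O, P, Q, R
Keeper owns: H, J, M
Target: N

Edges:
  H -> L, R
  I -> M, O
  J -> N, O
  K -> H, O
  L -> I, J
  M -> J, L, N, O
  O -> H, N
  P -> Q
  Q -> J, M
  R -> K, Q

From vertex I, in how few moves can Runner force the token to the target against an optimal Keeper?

2

A0 = {N}
A1: add {O} — O (Runner) has O→N.
A2: add {I, J, K} — I (Runner) has I→O; J (Keeper): all of {N, O} already in; K (Runner) has K→O.
I enters the attractor at level 2, so Runner can force the target in 2 moves from there.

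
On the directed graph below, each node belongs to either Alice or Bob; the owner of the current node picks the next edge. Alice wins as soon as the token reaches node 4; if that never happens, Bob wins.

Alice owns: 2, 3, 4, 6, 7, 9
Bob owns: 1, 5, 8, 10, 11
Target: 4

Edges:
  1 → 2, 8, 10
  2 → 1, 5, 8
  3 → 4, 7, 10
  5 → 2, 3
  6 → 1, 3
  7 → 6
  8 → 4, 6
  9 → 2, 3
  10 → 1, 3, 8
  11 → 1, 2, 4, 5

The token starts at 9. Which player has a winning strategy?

A0 = {4}
A1: add {3} — 3 (Alice) has 3→4.
A2: add {6, 9} — 6 (Alice) has 6→3; 9 (Alice) has 9→3.
9 ∈ A2, so Alice can force the target.

Alice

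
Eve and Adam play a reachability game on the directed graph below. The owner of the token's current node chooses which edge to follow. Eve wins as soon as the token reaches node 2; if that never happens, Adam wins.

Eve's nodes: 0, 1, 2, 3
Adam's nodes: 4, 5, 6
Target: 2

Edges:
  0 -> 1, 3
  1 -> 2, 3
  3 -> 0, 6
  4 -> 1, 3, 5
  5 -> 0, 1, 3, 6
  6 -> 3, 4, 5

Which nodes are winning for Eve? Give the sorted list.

A0 = {2}
A1: add {1} — 1 (Eve) has 1→2.
A2: add {0} — 0 (Eve) has 0→1.
A3: add {3} — 3 (Eve) has 3→0.
A4 = A3; e.g. 4 (Adam) can still go to 5. Fixed point.
Eve's winning region = {0, 1, 2, 3}.

0, 1, 2, 3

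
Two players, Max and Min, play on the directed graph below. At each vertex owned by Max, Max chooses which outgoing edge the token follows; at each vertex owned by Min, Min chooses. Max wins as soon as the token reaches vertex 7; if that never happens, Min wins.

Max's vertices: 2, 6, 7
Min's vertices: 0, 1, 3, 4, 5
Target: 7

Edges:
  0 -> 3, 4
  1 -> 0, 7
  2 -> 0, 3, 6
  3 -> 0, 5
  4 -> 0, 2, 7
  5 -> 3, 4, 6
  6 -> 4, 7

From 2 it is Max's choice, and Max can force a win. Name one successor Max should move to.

6

A0 = {7}
A1: add {6} — 6 (Max) has 6→7.
A2: add {2} — 2 (Max) has 2→6.
A3 = A2; e.g. 0 (Min) can still go to 3. Fixed point.
From 2, successor 6 is in the attractor (rank 1); the other successors 0, 3 are not.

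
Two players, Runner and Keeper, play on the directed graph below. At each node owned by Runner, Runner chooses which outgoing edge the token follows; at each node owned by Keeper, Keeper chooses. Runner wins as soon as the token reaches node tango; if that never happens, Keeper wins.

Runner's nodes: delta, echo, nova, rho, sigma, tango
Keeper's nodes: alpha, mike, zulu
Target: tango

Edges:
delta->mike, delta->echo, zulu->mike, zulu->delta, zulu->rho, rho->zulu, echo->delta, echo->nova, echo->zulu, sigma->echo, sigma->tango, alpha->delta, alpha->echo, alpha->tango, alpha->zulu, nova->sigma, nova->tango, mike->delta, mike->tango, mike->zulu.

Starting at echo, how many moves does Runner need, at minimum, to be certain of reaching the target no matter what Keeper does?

A0 = {tango}
A1: add {nova, sigma} — sigma (Runner) has sigma→tango; nova (Runner) has nova→tango.
A2: add {echo} — echo (Runner) has echo→nova.
echo enters the attractor at level 2, so Runner can force the target in 2 moves from there.

2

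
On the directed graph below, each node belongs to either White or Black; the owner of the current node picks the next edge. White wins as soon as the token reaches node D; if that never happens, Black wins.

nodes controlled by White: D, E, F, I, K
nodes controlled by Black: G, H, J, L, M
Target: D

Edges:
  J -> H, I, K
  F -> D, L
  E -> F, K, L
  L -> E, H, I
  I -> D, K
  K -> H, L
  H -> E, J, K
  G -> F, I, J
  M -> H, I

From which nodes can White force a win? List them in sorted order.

A0 = {D}
A1: add {F, I} — F (White) has F→D; I (White) has I→D.
A2: add {E} — E (White) has E→F.
A3 = A2; e.g. G (Black) can still go to J. Fixed point.
White's winning region = {D, E, F, I}.

D, E, F, I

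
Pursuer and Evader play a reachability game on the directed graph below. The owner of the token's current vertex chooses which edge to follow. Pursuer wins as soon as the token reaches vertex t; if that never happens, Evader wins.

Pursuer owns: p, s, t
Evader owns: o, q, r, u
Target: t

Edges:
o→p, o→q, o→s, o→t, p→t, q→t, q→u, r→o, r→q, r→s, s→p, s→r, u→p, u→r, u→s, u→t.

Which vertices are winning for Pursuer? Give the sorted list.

A0 = {t}
A1: add {p} — p (Pursuer) has p→t.
A2: add {s} — s (Pursuer) has s→p.
A3 = A2; e.g. o (Evader) can still go to q. Fixed point.
Pursuer's winning region = {p, s, t}.

p, s, t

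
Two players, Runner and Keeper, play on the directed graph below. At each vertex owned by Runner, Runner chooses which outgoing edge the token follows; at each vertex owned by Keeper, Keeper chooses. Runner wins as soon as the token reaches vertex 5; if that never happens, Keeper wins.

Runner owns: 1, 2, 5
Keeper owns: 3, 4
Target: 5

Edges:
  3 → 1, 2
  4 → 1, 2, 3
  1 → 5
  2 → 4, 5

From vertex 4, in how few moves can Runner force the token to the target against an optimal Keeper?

A0 = {5}
A1: add {1, 2} — 1 (Runner) has 1→5; 2 (Runner) has 2→5.
A2: add {3} — 3 (Keeper): all of {1, 2} already in.
A3: add {4} — 4 (Keeper): all of {1, 2, 3} already in.
A3 = all vertices. Fixed point.
4 enters the attractor at level 3, so Runner can force the target in 3 moves from there.

3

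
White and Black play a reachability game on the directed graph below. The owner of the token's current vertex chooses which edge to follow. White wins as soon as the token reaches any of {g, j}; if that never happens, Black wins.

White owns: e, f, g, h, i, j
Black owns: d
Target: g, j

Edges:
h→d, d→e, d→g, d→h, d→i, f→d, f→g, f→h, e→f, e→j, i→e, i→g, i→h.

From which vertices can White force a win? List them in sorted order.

A0 = {g, j}
A1: add {e, f, i} — e (White) has e→j; f (White) has f→g; i (White) has i→g.
A2 = A1; e.g. d (Black) can still go to h. Fixed point.
White's winning region = {e, f, g, i, j}.

e, f, g, i, j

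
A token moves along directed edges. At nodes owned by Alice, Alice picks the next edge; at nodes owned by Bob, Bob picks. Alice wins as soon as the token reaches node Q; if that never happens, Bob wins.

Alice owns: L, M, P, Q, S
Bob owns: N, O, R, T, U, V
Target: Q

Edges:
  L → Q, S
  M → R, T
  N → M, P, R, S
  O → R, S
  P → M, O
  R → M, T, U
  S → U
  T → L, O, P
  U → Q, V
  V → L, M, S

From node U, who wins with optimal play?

A0 = {Q}
A1: add {L} — L (Alice) has L→Q.
A2 = A1; e.g. M (Alice) has no edge into A1. Fixed point.
U never enters the attractor, so Bob can avoid the target forever.

Bob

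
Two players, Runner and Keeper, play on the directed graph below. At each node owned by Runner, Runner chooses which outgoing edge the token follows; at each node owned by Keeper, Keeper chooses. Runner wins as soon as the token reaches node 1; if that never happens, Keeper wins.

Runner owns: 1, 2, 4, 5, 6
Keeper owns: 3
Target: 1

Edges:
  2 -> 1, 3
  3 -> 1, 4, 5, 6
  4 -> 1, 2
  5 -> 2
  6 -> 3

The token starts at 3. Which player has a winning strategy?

Keeper

A0 = {1}
A1: add {2, 4} — 2 (Runner) has 2→1; 4 (Runner) has 4→1.
A2: add {5} — 5 (Runner) has 5→2.
A3 = A2; e.g. 3 (Keeper) can still go to 6. Fixed point.
3 never enters the attractor, so Keeper can avoid the target forever.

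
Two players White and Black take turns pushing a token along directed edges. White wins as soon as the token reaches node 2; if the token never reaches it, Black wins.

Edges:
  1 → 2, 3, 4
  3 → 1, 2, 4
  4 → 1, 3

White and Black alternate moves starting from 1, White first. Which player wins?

Track states (vertex, player-to-move).
A0 = {(2,White), (2,Black)}
A1: add {(1,White), (3,White)}.
(1,White) ∈ A1 ⇒ White forces the target.

White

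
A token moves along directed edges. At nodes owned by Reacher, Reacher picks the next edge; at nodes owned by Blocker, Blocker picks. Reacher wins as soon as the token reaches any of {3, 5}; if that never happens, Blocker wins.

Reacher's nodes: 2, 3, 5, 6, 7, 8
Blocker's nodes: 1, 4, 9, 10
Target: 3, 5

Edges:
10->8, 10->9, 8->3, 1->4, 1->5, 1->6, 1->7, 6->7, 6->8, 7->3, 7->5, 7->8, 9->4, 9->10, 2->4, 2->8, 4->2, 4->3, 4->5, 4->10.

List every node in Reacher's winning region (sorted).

A0 = {3, 5}
A1: add {7, 8} — 7 (Reacher) has 7→3; 8 (Reacher) has 8→3.
A2: add {2, 6} — 2 (Reacher) has 2→8; 6 (Reacher) has 6→7.
A3 = A2; e.g. 1 (Blocker) can still go to 4. Fixed point.
Reacher's winning region = {2, 3, 5, 6, 7, 8}.

2, 3, 5, 6, 7, 8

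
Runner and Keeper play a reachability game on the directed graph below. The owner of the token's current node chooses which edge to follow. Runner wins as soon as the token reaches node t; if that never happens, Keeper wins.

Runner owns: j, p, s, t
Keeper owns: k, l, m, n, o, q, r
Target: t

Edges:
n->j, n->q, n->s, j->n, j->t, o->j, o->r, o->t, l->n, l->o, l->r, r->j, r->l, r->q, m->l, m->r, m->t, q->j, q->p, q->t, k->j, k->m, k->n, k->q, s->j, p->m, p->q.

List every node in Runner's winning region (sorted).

A0 = {t}
A1: add {j} — j (Runner) has j→t.
A2: add {s} — s (Runner) has s→j.
A3 = A2; e.g. k (Keeper) can still go to m. Fixed point.
Runner's winning region = {j, s, t}.

j, s, t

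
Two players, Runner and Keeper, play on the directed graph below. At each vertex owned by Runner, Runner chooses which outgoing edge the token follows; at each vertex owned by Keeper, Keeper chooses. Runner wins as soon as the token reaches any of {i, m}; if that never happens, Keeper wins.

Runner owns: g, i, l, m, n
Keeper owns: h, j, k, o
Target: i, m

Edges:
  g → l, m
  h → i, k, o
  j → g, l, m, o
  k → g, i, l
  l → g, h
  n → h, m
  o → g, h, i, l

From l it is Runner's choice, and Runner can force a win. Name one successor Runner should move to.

g

A0 = {i, m}
A1: add {g, n} — g (Runner) has g→m; n (Runner) has n→m.
A2: add {l} — l (Runner) has l→g.
A3: add {k} — k (Keeper): all of {g, i, l} already in.
A4 = A3; e.g. h (Keeper) can still go to o. Fixed point.
From l, successor g is in the attractor (rank 1); the other successor h is not.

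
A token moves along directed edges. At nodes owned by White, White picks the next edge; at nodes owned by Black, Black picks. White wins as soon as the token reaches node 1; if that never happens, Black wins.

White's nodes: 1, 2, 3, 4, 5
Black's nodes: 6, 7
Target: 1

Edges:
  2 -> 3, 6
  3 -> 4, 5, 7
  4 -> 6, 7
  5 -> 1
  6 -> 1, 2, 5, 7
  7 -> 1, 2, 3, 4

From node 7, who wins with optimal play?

Black

A0 = {1}
A1: add {5} — 5 (White) has 5→1.
A2: add {3} — 3 (White) has 3→5.
A3: add {2} — 2 (White) has 2→3.
A4 = A3; e.g. 4 (White) has no edge into A3. Fixed point.
7 never enters the attractor, so Black can avoid the target forever.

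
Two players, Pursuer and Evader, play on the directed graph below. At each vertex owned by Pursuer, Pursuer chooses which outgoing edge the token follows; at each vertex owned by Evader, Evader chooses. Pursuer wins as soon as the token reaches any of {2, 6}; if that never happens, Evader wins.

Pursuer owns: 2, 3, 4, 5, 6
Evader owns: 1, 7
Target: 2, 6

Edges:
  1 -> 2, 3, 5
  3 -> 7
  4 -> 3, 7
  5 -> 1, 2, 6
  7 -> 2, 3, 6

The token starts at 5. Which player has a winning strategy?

A0 = {2, 6}
A1: add {5} — 5 (Pursuer) has 5→2.
A2 = A1; e.g. 1 (Evader) can still go to 3. Fixed point.
5 ∈ A1, so Pursuer can force the target.

Pursuer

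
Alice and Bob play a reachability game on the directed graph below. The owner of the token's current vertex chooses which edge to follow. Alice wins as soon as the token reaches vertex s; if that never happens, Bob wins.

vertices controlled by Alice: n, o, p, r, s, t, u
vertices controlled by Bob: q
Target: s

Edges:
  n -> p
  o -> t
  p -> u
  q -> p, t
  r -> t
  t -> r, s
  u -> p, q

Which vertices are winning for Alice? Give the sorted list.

o, r, s, t

A0 = {s}
A1: add {t} — t (Alice) has t→s.
A2: add {o, r} — o (Alice) has o→t; r (Alice) has r→t.
A3 = A2; e.g. n (Alice) has no edge into A2. Fixed point.
Alice's winning region = {o, r, s, t}.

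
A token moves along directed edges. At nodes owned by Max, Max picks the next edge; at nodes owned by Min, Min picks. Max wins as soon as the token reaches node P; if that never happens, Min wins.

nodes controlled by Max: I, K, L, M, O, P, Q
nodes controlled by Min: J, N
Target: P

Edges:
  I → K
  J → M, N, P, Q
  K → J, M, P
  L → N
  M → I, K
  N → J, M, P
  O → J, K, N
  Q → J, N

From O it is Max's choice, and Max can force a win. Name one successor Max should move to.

K

A0 = {P}
A1: add {K} — K (Max) has K→P.
A2: add {I, M, O} — I (Max) has I→K; M (Max) has M→K; O (Max) has O→K.
A3 = A2; e.g. J (Min) can still go to N. Fixed point.
From O, successor K is in the attractor (rank 1); the other successors J, N are not.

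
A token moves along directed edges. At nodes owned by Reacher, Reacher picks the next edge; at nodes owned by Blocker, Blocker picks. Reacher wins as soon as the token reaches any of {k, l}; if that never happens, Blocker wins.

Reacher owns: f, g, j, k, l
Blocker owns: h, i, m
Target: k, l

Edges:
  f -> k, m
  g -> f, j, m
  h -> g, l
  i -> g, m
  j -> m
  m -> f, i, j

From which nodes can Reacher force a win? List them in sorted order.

f, g, h, k, l

A0 = {k, l}
A1: add {f} — f (Reacher) has f→k.
A2: add {g} — g (Reacher) has g→f.
A3: add {h} — h (Blocker): all of {g, l} already in.
A4 = A3; e.g. i (Blocker) can still go to m. Fixed point.
Reacher's winning region = {f, g, h, k, l}.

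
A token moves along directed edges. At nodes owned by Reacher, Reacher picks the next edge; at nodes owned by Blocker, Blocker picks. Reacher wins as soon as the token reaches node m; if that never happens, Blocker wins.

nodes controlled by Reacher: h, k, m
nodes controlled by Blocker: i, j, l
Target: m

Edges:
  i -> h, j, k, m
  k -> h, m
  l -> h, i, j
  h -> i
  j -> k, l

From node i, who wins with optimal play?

A0 = {m}
A1: add {k} — k (Reacher) has k→m.
A2 = A1; e.g. h (Reacher) has no edge into A1. Fixed point.
i never enters the attractor, so Blocker can avoid the target forever.

Blocker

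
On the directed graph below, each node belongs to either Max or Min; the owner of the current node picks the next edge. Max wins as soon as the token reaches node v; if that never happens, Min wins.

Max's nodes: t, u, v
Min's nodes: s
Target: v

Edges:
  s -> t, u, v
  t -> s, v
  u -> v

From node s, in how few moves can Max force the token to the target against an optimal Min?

2

A0 = {v}
A1: add {t, u} — t (Max) has t→v; u (Max) has u→v.
A2: add {s} — s (Min): all of {t, u, v} already in.
A2 = all vertices. Fixed point.
s enters the attractor at level 2, so Max can force the target in 2 moves from there.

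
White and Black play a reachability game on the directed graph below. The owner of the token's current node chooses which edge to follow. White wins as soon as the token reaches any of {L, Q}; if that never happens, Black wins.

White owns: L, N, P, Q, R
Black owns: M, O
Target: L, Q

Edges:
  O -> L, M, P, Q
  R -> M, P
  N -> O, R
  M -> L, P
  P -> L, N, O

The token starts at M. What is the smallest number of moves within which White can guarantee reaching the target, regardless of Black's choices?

2

A0 = {L, Q}
A1: add {P} — P (White) has P→L.
A2: add {M, R} — M (Black): all of {L, P} already in; R (White) has R→P.
M enters the attractor at level 2, so White can force the target in 2 moves from there.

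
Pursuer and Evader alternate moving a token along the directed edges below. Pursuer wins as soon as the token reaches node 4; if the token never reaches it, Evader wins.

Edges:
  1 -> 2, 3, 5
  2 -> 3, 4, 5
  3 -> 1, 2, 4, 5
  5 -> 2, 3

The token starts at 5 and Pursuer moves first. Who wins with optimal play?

Track states (vertex, player-to-move).
A0 = {(4,Pursuer), (4,Evader)}
A1: add {(2,Pursuer), (3,Pursuer)}.
A2: add {(5,Evader)}.
A3: add {(1,Pursuer)}.
A4 = A3; e.g. (1,Evader) stays out. (5,Pursuer) never enters ⇒ Evader avoids the target.

Evader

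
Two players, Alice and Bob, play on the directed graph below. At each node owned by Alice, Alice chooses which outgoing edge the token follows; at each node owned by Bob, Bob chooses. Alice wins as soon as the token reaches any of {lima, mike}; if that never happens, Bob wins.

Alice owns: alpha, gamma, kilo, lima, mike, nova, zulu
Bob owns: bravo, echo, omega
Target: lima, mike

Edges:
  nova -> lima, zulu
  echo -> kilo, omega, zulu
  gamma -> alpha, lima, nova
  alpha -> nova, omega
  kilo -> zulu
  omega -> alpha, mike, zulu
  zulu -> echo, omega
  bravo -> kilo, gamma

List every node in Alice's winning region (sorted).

alpha, gamma, lima, mike, nova

A0 = {lima, mike}
A1: add {gamma, nova} — nova (Alice) has nova→lima; gamma (Alice) has gamma→lima.
A2: add {alpha} — alpha (Alice) has alpha→nova.
A3 = A2; e.g. bravo (Bob) can still go to kilo. Fixed point.
Alice's winning region = {alpha, gamma, lima, mike, nova}.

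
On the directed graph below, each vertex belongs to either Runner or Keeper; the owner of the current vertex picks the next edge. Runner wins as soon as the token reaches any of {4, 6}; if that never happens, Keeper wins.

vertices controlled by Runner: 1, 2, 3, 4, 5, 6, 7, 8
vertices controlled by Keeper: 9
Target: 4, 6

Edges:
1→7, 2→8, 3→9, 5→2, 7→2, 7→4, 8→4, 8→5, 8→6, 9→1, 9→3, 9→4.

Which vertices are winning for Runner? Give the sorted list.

A0 = {4, 6}
A1: add {7, 8} — 7 (Runner) has 7→4; 8 (Runner) has 8→4.
A2: add {1, 2} — 1 (Runner) has 1→7; 2 (Runner) has 2→8.
A3: add {5} — 5 (Runner) has 5→2.
A4 = A3; e.g. 3 (Runner) has no edge into A3. Fixed point.
Runner's winning region = {1, 2, 4, 5, 6, 7, 8}.

1, 2, 4, 5, 6, 7, 8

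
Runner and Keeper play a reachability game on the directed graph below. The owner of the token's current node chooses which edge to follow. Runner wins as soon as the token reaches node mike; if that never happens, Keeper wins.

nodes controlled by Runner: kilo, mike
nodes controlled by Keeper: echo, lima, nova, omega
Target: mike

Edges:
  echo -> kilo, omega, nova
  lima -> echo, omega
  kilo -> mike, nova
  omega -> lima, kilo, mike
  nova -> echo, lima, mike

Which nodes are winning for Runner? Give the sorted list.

kilo, mike

A0 = {mike}
A1: add {kilo} — kilo (Runner) has kilo→mike.
A2 = A1; e.g. echo (Keeper) can still go to omega. Fixed point.
Runner's winning region = {kilo, mike}.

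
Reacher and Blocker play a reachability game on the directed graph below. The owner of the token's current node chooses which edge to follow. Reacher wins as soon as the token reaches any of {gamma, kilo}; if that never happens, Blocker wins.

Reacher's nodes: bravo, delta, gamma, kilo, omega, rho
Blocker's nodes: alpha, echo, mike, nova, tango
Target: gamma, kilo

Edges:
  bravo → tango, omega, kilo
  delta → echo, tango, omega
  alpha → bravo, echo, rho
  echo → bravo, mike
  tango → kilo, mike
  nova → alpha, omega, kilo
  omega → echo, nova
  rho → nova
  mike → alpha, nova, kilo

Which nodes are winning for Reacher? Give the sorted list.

A0 = {gamma, kilo}
A1: add {bravo} — bravo (Reacher) has bravo→kilo.
A2 = A1; e.g. delta (Reacher) has no edge into A1. Fixed point.
Reacher's winning region = {bravo, gamma, kilo}.

bravo, gamma, kilo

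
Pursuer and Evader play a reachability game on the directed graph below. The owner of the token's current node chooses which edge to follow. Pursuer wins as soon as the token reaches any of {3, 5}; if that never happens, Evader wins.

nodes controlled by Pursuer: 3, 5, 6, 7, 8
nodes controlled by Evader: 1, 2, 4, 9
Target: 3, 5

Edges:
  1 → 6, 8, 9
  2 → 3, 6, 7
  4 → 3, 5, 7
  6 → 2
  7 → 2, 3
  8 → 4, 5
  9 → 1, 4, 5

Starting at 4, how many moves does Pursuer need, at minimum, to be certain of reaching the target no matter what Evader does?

2

A0 = {3, 5}
A1: add {7, 8} — 7 (Pursuer) has 7→3; 8 (Pursuer) has 8→5.
A2: add {4} — 4 (Evader): all of {3, 5, 7} already in.
A3 = A2; e.g. 1 (Evader) can still go to 6. Fixed point.
4 enters the attractor at level 2, so Pursuer can force the target in 2 moves from there.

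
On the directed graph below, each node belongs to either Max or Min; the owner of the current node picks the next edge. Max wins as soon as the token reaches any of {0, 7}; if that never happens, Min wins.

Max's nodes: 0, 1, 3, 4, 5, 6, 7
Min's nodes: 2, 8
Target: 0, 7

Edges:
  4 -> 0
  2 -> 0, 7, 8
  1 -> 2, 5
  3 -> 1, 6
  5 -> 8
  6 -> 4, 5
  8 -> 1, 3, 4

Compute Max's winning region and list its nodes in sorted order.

0, 3, 4, 6, 7

A0 = {0, 7}
A1: add {4} — 4 (Max) has 4→0.
A2: add {6} — 6 (Max) has 6→4.
A3: add {3} — 3 (Max) has 3→6.
A4 = A3; e.g. 1 (Max) has no edge into A3. Fixed point.
Max's winning region = {0, 3, 4, 6, 7}.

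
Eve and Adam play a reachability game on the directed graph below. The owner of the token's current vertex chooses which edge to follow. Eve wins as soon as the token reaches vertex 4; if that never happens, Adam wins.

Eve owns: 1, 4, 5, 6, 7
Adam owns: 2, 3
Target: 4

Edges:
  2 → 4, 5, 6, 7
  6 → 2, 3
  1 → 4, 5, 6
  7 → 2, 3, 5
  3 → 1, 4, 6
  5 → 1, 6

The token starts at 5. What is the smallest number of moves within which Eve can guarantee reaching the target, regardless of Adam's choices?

A0 = {4}
A1: add {1} — 1 (Eve) has 1→4.
A2: add {5} — 5 (Eve) has 5→1.
5 enters the attractor at level 2, so Eve can force the target in 2 moves from there.

2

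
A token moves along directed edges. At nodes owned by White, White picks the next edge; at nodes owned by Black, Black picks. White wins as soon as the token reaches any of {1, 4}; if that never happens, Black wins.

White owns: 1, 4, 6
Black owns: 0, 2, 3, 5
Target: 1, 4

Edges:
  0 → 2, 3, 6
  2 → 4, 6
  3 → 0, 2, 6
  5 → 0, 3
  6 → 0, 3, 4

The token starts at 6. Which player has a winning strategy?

White

A0 = {1, 4}
A1: add {6} — 6 (White) has 6→4.
6 ∈ A1, so White can force the target.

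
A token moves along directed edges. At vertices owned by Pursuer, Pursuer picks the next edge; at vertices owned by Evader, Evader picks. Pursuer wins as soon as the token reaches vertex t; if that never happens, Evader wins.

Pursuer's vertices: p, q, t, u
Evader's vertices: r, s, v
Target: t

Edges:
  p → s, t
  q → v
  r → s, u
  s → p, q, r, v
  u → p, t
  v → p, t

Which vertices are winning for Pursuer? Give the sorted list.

p, q, t, u, v

A0 = {t}
A1: add {p, u} — p (Pursuer) has p→t; u (Pursuer) has u→t.
A2: add {v} — v (Evader): all of {p, t} already in.
A3: add {q} — q (Pursuer) has q→v.
A4 = A3; e.g. r (Evader) can still go to s. Fixed point.
Pursuer's winning region = {p, q, t, u, v}.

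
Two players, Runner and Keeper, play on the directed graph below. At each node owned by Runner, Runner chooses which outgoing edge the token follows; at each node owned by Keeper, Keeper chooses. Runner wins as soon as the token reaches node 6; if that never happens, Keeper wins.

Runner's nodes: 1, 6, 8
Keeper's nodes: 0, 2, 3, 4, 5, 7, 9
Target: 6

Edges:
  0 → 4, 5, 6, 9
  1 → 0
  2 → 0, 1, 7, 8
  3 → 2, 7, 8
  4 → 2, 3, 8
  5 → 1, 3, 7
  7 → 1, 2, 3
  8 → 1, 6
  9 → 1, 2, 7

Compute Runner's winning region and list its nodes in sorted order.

A0 = {6}
A1: add {8} — 8 (Runner) has 8→6.
A2 = A1; e.g. 0 (Keeper) can still go to 4. Fixed point.
Runner's winning region = {6, 8}.

6, 8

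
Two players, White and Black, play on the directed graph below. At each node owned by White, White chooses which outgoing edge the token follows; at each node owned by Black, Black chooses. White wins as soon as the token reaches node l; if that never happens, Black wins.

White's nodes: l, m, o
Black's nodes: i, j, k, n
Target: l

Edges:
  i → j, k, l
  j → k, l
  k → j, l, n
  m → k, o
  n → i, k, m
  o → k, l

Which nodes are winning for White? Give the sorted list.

l, m, o

A0 = {l}
A1: add {o} — o (White) has o→l.
A2: add {m} — m (White) has m→o.
A3 = A2; e.g. i (Black) can still go to j. Fixed point.
White's winning region = {l, m, o}.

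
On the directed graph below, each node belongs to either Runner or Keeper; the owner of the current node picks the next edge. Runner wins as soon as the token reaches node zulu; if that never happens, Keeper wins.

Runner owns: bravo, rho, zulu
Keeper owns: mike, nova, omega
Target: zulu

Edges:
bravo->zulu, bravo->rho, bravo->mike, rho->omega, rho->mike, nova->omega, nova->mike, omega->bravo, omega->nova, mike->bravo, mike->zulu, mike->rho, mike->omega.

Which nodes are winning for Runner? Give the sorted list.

A0 = {zulu}
A1: add {bravo} — bravo (Runner) has bravo→zulu.
A2 = A1; e.g. rho (Runner) has no edge into A1. Fixed point.
Runner's winning region = {bravo, zulu}.

bravo, zulu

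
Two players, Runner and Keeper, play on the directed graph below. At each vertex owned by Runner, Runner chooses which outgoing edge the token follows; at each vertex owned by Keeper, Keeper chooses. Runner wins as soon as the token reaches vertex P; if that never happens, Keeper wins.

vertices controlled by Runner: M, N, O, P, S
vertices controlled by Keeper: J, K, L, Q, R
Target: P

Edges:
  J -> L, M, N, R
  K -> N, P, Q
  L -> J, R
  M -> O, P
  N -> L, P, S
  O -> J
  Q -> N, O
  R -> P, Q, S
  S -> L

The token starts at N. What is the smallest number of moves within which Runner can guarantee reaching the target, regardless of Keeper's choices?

1

A0 = {P}
A1: add {M, N} — M (Runner) has M→P; N (Runner) has N→P.
A2 = A1; e.g. J (Keeper) can still go to L. Fixed point.
N enters the attractor at level 1, so Runner can force the target in 1 move from there.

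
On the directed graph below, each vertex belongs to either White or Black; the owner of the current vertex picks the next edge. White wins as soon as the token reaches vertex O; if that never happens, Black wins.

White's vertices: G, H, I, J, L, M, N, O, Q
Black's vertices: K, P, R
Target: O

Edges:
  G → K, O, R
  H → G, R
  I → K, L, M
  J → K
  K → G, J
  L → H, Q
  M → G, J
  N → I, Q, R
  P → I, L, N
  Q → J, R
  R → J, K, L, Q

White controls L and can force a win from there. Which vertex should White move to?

H

A0 = {O}
A1: add {G} — G (White) has G→O.
A2: add {H, M} — H (White) has H→G; M (White) has M→G.
A3: add {I, L} — I (White) has I→M; L (White) has L→H.
A4: add {N} — N (White) has N→I.
A5: add {P} — P (Black): all of {I, L, N} already in.
A6 = A5; e.g. J (White) has no edge into A5. Fixed point.
From L, successor H is in the attractor (rank 2); the other successor Q is not.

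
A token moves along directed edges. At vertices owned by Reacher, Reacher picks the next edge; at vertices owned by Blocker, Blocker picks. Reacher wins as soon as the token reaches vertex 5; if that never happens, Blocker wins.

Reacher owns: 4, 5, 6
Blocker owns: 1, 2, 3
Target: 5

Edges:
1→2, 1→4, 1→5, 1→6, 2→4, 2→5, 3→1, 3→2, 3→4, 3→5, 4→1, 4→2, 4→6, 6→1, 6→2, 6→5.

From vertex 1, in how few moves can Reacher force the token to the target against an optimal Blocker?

A0 = {5}
A1: add {6} — 6 (Reacher) has 6→5.
A2: add {4} — 4 (Reacher) has 4→6.
A3: add {2} — 2 (Blocker): all of {4, 5} already in.
A4: add {1} — 1 (Blocker): all of {2, 4, 5, 6} already in.
1 enters the attractor at level 4, so Reacher can force the target in 4 moves from there.

4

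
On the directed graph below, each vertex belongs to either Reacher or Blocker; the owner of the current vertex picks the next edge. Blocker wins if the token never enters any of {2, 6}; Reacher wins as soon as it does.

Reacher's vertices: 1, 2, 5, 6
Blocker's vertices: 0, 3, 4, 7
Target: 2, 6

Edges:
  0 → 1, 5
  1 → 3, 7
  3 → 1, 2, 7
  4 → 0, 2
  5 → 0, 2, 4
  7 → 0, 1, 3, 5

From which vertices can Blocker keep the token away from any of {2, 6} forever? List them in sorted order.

A0 = {2, 6}
A1: add {5} — 5 (Reacher) has 5→2.
A2 = A1; e.g. 0 (Blocker) can still go to 1. Fixed point.
Reacher's attractor = {2, 5, 6}; Blocker avoids the target exactly from the complement.

0, 1, 3, 4, 7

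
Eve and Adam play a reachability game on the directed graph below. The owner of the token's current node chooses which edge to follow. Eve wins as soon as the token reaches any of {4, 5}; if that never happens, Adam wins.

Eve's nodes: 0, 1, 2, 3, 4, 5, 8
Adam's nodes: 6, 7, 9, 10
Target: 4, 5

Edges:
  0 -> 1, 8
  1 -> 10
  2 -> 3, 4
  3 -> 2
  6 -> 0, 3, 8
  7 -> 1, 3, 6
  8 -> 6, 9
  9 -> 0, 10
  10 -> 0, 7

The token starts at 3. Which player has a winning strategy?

A0 = {4, 5}
A1: add {2} — 2 (Eve) has 2→4.
A2: add {3} — 3 (Eve) has 3→2.
A3 = A2; e.g. 0 (Eve) has no edge into A2. Fixed point.
3 ∈ A2, so Eve can force the target.

Eve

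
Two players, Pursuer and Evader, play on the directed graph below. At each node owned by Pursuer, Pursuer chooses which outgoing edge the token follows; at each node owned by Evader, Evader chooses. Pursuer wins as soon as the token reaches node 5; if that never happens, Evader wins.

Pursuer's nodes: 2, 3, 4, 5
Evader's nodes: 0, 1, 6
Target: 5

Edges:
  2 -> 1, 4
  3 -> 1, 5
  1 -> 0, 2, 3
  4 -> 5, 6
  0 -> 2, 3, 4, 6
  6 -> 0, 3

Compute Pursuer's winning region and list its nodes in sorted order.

A0 = {5}
A1: add {3, 4} — 3 (Pursuer) has 3→5; 4 (Pursuer) has 4→5.
A2: add {2} — 2 (Pursuer) has 2→4.
A3 = A2; e.g. 0 (Evader) can still go to 6. Fixed point.
Pursuer's winning region = {2, 3, 4, 5}.

2, 3, 4, 5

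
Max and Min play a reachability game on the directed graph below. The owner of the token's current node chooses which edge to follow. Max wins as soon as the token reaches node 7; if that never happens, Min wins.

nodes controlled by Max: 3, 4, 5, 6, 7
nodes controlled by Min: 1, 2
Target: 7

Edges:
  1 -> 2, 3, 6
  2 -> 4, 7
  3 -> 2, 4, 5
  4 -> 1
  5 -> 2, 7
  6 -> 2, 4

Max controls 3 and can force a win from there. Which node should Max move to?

5

A0 = {7}
A1: add {5} — 5 (Max) has 5→7.
A2: add {3} — 3 (Max) has 3→5.
A3 = A2; e.g. 1 (Min) can still go to 2. Fixed point.
From 3, successor 5 is in the attractor (rank 1); the other successors 2, 4 are not.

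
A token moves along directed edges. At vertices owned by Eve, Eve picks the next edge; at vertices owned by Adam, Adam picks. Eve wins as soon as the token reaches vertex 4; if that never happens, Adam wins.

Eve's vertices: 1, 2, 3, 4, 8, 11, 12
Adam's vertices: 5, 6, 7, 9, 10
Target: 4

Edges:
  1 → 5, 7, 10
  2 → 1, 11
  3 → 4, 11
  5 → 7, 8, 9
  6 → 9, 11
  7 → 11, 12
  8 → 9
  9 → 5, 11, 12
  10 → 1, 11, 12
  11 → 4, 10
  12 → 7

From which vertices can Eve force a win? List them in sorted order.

A0 = {4}
A1: add {3, 11} — 3 (Eve) has 3→4; 11 (Eve) has 11→4.
A2: add {2} — 2 (Eve) has 2→11.
A3 = A2; e.g. 1 (Eve) has no edge into A2. Fixed point.
Eve's winning region = {2, 3, 4, 11}.

2, 3, 4, 11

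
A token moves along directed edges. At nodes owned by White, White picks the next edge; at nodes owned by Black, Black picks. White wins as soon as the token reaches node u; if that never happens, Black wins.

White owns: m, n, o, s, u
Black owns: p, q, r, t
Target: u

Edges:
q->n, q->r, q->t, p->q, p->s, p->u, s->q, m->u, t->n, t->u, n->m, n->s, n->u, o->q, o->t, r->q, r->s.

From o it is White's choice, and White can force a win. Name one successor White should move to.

A0 = {u}
A1: add {m, n} — m (White) has m→u; n (White) has n→u.
A2: add {t} — t (Black): all of {n, u} already in.
A3: add {o} — o (White) has o→t.
A4 = A3; e.g. p (Black) can still go to q. Fixed point.
From o, successor t is in the attractor (rank 2); the other successor q is not.

t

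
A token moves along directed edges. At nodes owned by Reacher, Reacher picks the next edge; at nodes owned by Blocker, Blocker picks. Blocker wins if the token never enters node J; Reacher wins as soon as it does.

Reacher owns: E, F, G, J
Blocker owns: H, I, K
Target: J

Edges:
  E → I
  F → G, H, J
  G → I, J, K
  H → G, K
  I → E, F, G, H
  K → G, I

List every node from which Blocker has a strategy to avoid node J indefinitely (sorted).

A0 = {J}
A1: add {F, G} — F (Reacher) has F→J; G (Reacher) has G→J.
A2 = A1; e.g. E (Reacher) has no edge into A1. Fixed point.
Reacher's attractor = {F, G, J}; Blocker avoids the target exactly from the complement.

E, H, I, K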